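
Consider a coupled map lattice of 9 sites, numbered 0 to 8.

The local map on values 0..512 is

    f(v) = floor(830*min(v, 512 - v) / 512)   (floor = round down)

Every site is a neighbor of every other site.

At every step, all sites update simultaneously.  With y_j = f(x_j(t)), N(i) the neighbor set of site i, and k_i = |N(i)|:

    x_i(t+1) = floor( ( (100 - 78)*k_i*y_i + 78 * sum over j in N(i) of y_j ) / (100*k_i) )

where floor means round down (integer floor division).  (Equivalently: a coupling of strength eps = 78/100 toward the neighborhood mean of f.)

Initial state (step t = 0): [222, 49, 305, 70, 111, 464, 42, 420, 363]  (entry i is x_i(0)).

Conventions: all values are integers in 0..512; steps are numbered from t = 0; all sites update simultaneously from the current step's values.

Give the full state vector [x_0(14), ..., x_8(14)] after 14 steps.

Simulating step by step:
t=0: [222, 49, 305, 70, 111, 464, 42, 420, 363]
t=1: [199, 165, 197, 169, 177, 165, 164, 174, 185]
t=2: [290, 284, 290, 284, 286, 284, 284, 286, 288]
t=3: [364, 365, 364, 365, 365, 365, 365, 365, 365]
t=4: [238, 238, 238, 238, 238, 238, 238, 238, 238]
t=5: [385, 385, 385, 385, 385, 385, 385, 385, 385]
t=6: [205, 205, 205, 205, 205, 205, 205, 205, 205]
t=7: [332, 332, 332, 332, 332, 332, 332, 332, 332]
t=8: [291, 291, 291, 291, 291, 291, 291, 291, 291]
t=9: [358, 358, 358, 358, 358, 358, 358, 358, 358]
t=10: [249, 249, 249, 249, 249, 249, 249, 249, 249]
t=11: [403, 403, 403, 403, 403, 403, 403, 403, 403]
t=12: [176, 176, 176, 176, 176, 176, 176, 176, 176]
t=13: [285, 285, 285, 285, 285, 285, 285, 285, 285]
t=14: [367, 367, 367, 367, 367, 367, 367, 367, 367]

Answer: [367, 367, 367, 367, 367, 367, 367, 367, 367]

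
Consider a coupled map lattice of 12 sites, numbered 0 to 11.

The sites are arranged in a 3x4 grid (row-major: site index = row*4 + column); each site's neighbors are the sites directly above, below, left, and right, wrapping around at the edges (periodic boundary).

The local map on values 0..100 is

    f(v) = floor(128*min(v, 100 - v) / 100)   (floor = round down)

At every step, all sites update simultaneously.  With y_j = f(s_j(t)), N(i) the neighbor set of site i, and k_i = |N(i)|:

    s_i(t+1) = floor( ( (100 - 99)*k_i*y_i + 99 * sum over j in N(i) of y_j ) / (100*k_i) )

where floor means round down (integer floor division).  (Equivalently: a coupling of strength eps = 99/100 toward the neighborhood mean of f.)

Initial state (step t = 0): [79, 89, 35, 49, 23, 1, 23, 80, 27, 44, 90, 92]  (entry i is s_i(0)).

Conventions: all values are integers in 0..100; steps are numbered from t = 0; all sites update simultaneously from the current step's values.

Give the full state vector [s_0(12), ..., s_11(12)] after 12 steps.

Answer: [54, 54, 54, 54, 56, 52, 56, 52, 52, 56, 52, 56]

Derivation:
t=0: [79, 89, 35, 49, 23, 1, 23, 80, 27, 44, 90, 92]
t=1: [34, 31, 29, 26, 21, 31, 20, 32, 30, 15, 34, 33]
t=2: [34, 34, 35, 40, 39, 27, 39, 31, 32, 39, 30, 38]
t=3: [45, 42, 45, 43, 39, 47, 38, 49, 47, 38, 47, 42]
t=4: [54, 55, 54, 57, 59, 49, 59, 51, 51, 58, 51, 59]
t=5: [56, 57, 56, 57, 60, 53, 60, 52, 53, 60, 53, 60]
t=6: [55, 55, 55, 55, 59, 52, 59, 52, 52, 58, 52, 58]
t=7: [56, 57, 56, 57, 59, 53, 59, 53, 53, 59, 53, 59]
t=8: [55, 55, 55, 55, 58, 52, 58, 52, 53, 58, 53, 58]
t=9: [56, 57, 56, 57, 59, 54, 59, 54, 54, 59, 54, 59]
t=10: [55, 55, 55, 55, 57, 52, 57, 52, 53, 57, 53, 57]
t=11: [57, 57, 57, 57, 59, 55, 59, 55, 55, 59, 55, 59]
t=12: [54, 54, 54, 54, 56, 52, 56, 52, 52, 56, 52, 56]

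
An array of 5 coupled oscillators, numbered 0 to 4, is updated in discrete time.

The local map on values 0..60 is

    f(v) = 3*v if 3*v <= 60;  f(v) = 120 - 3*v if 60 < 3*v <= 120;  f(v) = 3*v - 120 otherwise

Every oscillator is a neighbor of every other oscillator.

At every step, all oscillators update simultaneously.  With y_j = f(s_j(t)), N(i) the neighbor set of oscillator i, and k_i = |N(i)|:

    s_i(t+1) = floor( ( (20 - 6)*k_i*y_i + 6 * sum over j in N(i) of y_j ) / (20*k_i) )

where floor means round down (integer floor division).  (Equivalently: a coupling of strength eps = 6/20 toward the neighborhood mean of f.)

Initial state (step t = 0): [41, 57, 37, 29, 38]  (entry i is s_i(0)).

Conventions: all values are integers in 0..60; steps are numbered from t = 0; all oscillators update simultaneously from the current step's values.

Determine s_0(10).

Simulating step by step:
t=0: [41, 57, 37, 29, 38]
t=1: [9, 39, 13, 28, 11]
t=2: [27, 12, 34, 32, 30]
t=3: [35, 33, 22, 26, 29]
t=4: [21, 25, 46, 38, 33]
t=5: [46, 39, 22, 14, 24]
t=6: [23, 14, 46, 38, 42]
t=7: [41, 35, 20, 12, 12]
t=8: [13, 20, 48, 33, 33]
t=9: [36, 49, 27, 25, 25]
t=10: [20, 29, 36, 40, 40]

Answer: s_0(10) = 20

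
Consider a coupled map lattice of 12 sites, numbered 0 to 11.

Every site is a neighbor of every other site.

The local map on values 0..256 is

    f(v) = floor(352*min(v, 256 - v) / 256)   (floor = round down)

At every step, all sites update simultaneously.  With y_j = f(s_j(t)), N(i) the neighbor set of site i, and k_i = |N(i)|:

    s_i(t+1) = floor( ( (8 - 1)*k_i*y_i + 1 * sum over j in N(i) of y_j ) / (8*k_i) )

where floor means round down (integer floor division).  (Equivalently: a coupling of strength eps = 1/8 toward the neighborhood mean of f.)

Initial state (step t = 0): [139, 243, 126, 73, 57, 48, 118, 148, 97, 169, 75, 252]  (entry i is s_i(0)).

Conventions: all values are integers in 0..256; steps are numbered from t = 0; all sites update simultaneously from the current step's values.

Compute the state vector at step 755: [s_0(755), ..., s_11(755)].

Answer: [168, 168, 168, 168, 168, 126, 168, 125, 126, 126, 166, 126]
Key observation: The state at step 27, [168, 168, 168, 168, 168, 126, 168, 125, 126, 126, 166, 126], reappears at step 31: the system is in a cycle of period 4 from step 27 on.  Therefore the state at step 755 equals the state at step 27 + ((755 - 27) mod 4) = 27, which is [168, 168, 168, 168, 168, 126, 168, 125, 126, 126, 166, 126].

Derivation:
t=0: [139, 243, 126, 73, 57, 48, 118, 148, 97, 169, 75, 252]
t=1: [152, 29, 163, 100, 81, 71, 154, 142, 129, 117, 103, 18]
t=2: [139, 50, 126, 134, 112, 100, 137, 151, 166, 154, 138, 37]
t=3: [156, 77, 168, 162, 151, 136, 159, 143, 124, 139, 158, 61]
t=4: [136, 109, 123, 130, 142, 161, 133, 152, 165, 156, 134, 90]
t=5: [163, 149, 166, 169, 155, 132, 166, 144, 128, 138, 164, 126]
t=6: [129, 146, 125, 122, 138, 166, 125, 152, 171, 159, 128, 169]
t=7: [170, 150, 168, 164, 160, 126, 168, 144, 120, 135, 172, 123]
t=8: [121, 144, 123, 128, 133, 168, 123, 152, 161, 162, 118, 165]
t=9: [163, 153, 166, 172, 166, 125, 166, 144, 132, 132, 160, 128]
t=10: [129, 141, 125, 118, 125, 167, 125, 152, 166, 166, 133, 171]
t=11: [170, 156, 168, 160, 168, 125, 168, 143, 126, 126, 166, 120]
t=12: [121, 137, 123, 133, 123, 167, 123, 153, 168, 168, 125, 161]
t=13: [163, 161, 166, 166, 166, 125, 166, 142, 125, 125, 168, 132]
t=14: [129, 131, 125, 125, 125, 167, 125, 154, 167, 167, 123, 166]
t=15: [171, 168, 168, 168, 168, 126, 168, 141, 126, 126, 166, 126]
t=16: [119, 123, 123, 123, 123, 168, 123, 155, 168, 168, 125, 168]
t=17: [161, 166, 166, 166, 166, 124, 166, 139, 124, 124, 168, 124]
t=18: [131, 125, 125, 125, 125, 166, 125, 157, 166, 166, 123, 166]
t=19: [168, 168, 168, 168, 168, 126, 168, 138, 126, 126, 166, 126]
t=20: [123, 123, 123, 123, 123, 168, 123, 159, 168, 168, 125, 168]
t=21: [166, 166, 166, 166, 166, 124, 166, 135, 124, 124, 168, 124]
t=22: [125, 125, 125, 125, 125, 166, 125, 162, 166, 166, 123, 166]
t=23: [168, 168, 168, 168, 168, 126, 168, 132, 126, 126, 166, 126]
t=24: [123, 123, 123, 123, 123, 168, 123, 166, 168, 168, 125, 168]
t=25: [166, 166, 166, 166, 166, 124, 166, 126, 124, 124, 168, 124]
t=26: [125, 125, 125, 125, 125, 166, 125, 168, 166, 166, 123, 166]
t=27: [168, 168, 168, 168, 168, 126, 168, 125, 126, 126, 166, 126]
t=28: [123, 123, 123, 123, 123, 168, 123, 167, 168, 168, 125, 168]
t=29: [166, 166, 166, 166, 166, 124, 166, 125, 124, 124, 168, 124]
t=30: [125, 125, 125, 125, 125, 166, 125, 167, 166, 166, 123, 166]
t=31: [168, 168, 168, 168, 168, 126, 168, 125, 126, 126, 166, 126]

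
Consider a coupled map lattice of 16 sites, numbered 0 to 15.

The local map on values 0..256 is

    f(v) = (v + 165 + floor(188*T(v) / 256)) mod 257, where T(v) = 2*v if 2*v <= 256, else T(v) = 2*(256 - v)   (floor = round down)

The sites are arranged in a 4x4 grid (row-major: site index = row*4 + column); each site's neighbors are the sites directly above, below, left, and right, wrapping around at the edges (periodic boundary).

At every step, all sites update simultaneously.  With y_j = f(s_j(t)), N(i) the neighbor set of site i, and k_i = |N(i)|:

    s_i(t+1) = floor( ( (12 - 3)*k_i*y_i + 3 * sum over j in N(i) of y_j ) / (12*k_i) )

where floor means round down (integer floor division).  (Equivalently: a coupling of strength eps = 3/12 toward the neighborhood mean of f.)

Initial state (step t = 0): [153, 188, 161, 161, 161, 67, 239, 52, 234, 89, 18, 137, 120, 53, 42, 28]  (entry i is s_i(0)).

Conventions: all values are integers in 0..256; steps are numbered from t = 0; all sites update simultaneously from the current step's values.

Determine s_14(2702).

Answer: s_14(2702) = 193
Key observation: The state at step 8, [193, 193, 193, 193, 193, 193, 193, 193, 193, 193, 193, 193, 193, 193, 193, 193], reappears at step 9: the system is in a cycle of period 1 from step 8 on.  Therefore the state at step 2702 equals the state at step 8 + ((2702 - 8) mod 1) = 8, which is [193, 193, 193, 193, 193, 193, 193, 193, 193, 193, 193, 193, 193, 193, 193, 193].

Derivation:
t=0: [153, 188, 161, 161, 161, 67, 239, 52, 234, 89, 18, 137, 120, 53, 42, 28]
t=1: [209, 179, 192, 199, 186, 98, 161, 77, 177, 126, 189, 205, 194, 62, 51, 215]
t=2: [188, 186, 184, 183, 186, 163, 195, 122, 200, 202, 186, 182, 184, 86, 64, 174]
t=3: [195, 191, 188, 198, 197, 203, 194, 205, 191, 186, 187, 198, 191, 130, 94, 192]
t=4: [192, 195, 191, 191, 190, 189, 192, 188, 193, 197, 192, 191, 195, 212, 155, 190]
t=5: [193, 191, 194, 194, 194, 194, 194, 194, 192, 191, 194, 194, 191, 187, 206, 194]
t=6: [193, 193, 192, 193, 193, 193, 193, 193, 193, 194, 192, 193, 194, 195, 188, 192]
t=7: [193, 193, 193, 193, 193, 193, 193, 193, 193, 193, 193, 193, 193, 192, 194, 193]
t=8: [193, 193, 193, 193, 193, 193, 193, 193, 193, 193, 193, 193, 193, 193, 193, 193]
t=9: [193, 193, 193, 193, 193, 193, 193, 193, 193, 193, 193, 193, 193, 193, 193, 193]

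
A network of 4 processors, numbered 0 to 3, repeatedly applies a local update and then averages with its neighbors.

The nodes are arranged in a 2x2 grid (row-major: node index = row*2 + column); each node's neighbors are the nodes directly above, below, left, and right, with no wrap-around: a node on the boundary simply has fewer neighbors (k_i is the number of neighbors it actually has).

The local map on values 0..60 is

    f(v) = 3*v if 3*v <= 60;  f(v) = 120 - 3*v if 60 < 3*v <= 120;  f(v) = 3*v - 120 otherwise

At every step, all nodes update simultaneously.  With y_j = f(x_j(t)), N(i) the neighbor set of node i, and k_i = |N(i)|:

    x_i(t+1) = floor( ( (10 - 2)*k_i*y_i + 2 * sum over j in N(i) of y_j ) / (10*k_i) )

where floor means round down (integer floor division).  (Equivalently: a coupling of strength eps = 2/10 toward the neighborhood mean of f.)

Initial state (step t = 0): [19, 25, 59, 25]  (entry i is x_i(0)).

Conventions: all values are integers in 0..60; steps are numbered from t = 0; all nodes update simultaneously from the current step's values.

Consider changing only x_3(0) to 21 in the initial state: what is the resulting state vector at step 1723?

Answer: [30, 30, 30, 30]
Key observation: The state at step 20, [30, 30, 30, 30], reappears at step 21: the system is in a cycle of period 1 from step 20 on.  Therefore the state at step 1723 equals the state at step 20 + ((1723 - 20) mod 1) = 20, which is [30, 30, 30, 30].

Derivation:
t=0: [19, 25, 59, 21]
t=1: [55, 47, 57, 55]
t=2: [43, 25, 49, 43]
t=3: [14, 37, 23, 14]
t=4: [39, 15, 49, 39]
t=5: [9, 36, 22, 9]
t=6: [28, 15, 48, 28]
t=7: [35, 43, 26, 35]
t=8: [17, 10, 36, 17]
t=9: [45, 34, 19, 45]
t=10: [19, 17, 48, 19]
t=11: [53, 52, 30, 53]
t=12: [37, 36, 31, 37]
t=13: [11, 11, 23, 11]
t=14: [34, 33, 47, 34]
t=15: [18, 20, 20, 18]
t=16: [55, 58, 58, 55]
t=17: [46, 52, 52, 46]
t=18: [21, 32, 32, 21]
t=19: [50, 30, 30, 50]
t=20: [30, 30, 30, 30]
t=21: [30, 30, 30, 30]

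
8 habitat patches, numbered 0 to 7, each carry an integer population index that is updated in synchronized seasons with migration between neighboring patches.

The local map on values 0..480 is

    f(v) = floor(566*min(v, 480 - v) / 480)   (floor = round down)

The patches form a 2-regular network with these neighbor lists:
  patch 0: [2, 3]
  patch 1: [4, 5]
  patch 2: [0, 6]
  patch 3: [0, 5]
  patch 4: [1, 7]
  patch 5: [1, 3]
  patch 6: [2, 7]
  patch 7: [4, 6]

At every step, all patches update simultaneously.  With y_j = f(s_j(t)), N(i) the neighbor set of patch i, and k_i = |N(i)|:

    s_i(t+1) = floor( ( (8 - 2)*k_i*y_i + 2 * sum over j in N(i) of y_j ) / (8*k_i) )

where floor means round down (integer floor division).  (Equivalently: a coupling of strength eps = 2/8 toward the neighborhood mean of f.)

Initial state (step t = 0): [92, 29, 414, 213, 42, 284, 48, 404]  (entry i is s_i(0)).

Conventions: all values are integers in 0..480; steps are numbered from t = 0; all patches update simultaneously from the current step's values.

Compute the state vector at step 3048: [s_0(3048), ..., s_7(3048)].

Answer: [280, 281, 280, 281, 282, 282, 280, 281]
Key observation: The state at step 40, [280, 281, 280, 281, 282, 282, 280, 281], reappears at step 48: the system is in a cycle of period 8 from step 40 on.  Therefore the state at step 3048 equals the state at step 40 + ((3048 - 40) mod 8) = 40, which is [280, 281, 280, 281, 282, 282, 280, 281].

Derivation:
t=0: [92, 29, 414, 213, 42, 284, 48, 404]
t=1: [122, 60, 78, 230, 52, 208, 62, 79]
t=2: [152, 90, 95, 251, 66, 226, 77, 86]
t=3: [182, 122, 117, 258, 83, 246, 94, 96]
t=4: [210, 153, 143, 256, 104, 256, 113, 110]
t=5: [239, 183, 173, 261, 130, 253, 136, 128]
t=6: [268, 213, 207, 262, 160, 259, 164, 151]
t=7: [249, 244, 238, 256, 194, 258, 197, 181]
t=8: [272, 269, 273, 264, 232, 263, 235, 217]
t=9: [246, 252, 248, 253, 267, 254, 270, 260]
t=10: [273, 265, 270, 267, 254, 266, 251, 256]
t=11: [245, 254, 249, 250, 264, 252, 266, 265]
t=12: [275, 264, 270, 271, 255, 268, 254, 253]
t=13: [242, 254, 248, 245, 263, 249, 263, 266]
t=14: [278, 265, 271, 276, 256, 271, 256, 252]
t=15: [239, 253, 247, 240, 263, 246, 262, 267]
t=16: [280, 266, 272, 281, 256, 275, 258, 252]
t=17: [236, 252, 245, 235, 263, 241, 259, 266]
t=18: [277, 268, 275, 277, 256, 278, 261, 253]
t=19: [239, 249, 242, 238, 262, 239, 257, 265]
t=20: [280, 271, 277, 280, 258, 279, 263, 254]
t=21: [235, 246, 240, 235, 259, 237, 254, 264]
t=22: [277, 273, 280, 277, 261, 278, 266, 256]
t=23: [238, 245, 237, 238, 257, 238, 251, 261]
t=24: [279, 275, 278, 280, 263, 279, 269, 260]
t=25: [236, 242, 239, 235, 253, 237, 248, 257]
t=26: [278, 278, 279, 277, 268, 278, 272, 264]
t=27: [238, 239, 238, 238, 248, 238, 245, 252]
t=28: [280, 279, 279, 280, 273, 280, 276, 269]
t=29: [235, 237, 237, 235, 243, 235, 240, 246]
t=30: [277, 278, 279, 277, 278, 277, 281, 276]
t=31: [238, 238, 236, 239, 238, 238, 235, 239]
t=32: [279, 280, 278, 280, 280, 280, 277, 280]
t=33: [236, 235, 238, 235, 235, 235, 238, 235]
t=34: [278, 277, 279, 277, 277, 277, 279, 277]
t=35: [238, 239, 237, 238, 239, 239, 237, 238]
t=36: [279, 281, 279, 280, 280, 280, 279, 280]
t=37: [236, 234, 237, 235, 234, 234, 236, 235]
t=38: [278, 275, 278, 276, 275, 275, 278, 276]
t=39: [238, 241, 238, 239, 240, 240, 238, 239]
t=40: [280, 281, 280, 281, 282, 282, 280, 281]
t=41: [234, 233, 235, 234, 233, 233, 234, 234]
t=42: [275, 274, 276, 274, 274, 274, 275, 274]
t=43: [241, 242, 240, 241, 242, 242, 241, 241]
t=44: [281, 280, 282, 280, 280, 280, 281, 280]
t=45: [234, 235, 233, 234, 235, 235, 234, 234]
t=46: [274, 277, 274, 275, 276, 276, 274, 275]
t=47: [241, 239, 242, 241, 240, 240, 241, 241]
t=48: [280, 281, 280, 281, 282, 282, 280, 281]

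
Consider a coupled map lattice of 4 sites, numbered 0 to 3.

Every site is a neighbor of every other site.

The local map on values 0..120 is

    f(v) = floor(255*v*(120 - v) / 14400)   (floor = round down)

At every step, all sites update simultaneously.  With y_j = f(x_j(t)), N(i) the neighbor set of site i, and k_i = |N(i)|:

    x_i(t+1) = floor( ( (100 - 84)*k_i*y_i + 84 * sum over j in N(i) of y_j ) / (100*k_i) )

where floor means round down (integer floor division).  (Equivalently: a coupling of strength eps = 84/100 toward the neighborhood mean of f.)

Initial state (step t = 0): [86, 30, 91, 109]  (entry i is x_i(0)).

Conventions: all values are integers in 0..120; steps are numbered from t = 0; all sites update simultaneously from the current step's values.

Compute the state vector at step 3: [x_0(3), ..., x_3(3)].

Simulating step by step:
t=0: [86, 30, 91, 109]
t=1: [40, 40, 40, 43]
t=2: [56, 56, 56, 56]
t=3: [63, 63, 63, 63]

Answer: [63, 63, 63, 63]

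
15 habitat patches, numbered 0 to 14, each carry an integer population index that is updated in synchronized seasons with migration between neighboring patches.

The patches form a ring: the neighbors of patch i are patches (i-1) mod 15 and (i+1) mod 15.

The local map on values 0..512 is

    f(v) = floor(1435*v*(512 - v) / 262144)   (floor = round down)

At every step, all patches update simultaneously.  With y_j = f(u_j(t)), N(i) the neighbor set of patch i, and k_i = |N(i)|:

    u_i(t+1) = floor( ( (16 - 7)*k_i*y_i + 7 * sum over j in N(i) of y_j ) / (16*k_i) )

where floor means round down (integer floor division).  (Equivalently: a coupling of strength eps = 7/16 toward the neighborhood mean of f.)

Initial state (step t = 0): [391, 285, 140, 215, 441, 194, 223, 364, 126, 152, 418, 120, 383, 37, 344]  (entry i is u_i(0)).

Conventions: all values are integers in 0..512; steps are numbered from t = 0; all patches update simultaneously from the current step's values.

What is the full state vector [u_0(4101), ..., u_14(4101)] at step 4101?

Simulating step by step:
t=0: [391, 285, 140, 215, 441, 194, 223, 364, 126, 152, 418, 120, 383, 37, 344]
t=1: [291, 317, 314, 296, 246, 303, 336, 300, 279, 273, 242, 250, 229, 182, 255]
t=2: [350, 341, 341, 349, 353, 343, 333, 344, 353, 356, 357, 356, 349, 340, 350]
t=3: [311, 317, 317, 311, 310, 316, 321, 316, 308, 304, 302, 305, 311, 315, 312]
t=4: [340, 338, 338, 341, 341, 338, 336, 339, 342, 345, 346, 344, 342, 340, 340]
t=5: [320, 320, 320, 319, 319, 321, 322, 320, 318, 315, 314, 316, 318, 319, 320]
t=6: [336, 336, 336, 336, 336, 335, 334, 335, 337, 338, 339, 338, 337, 336, 336]
t=7: [323, 323, 323, 323, 323, 324, 324, 323, 322, 321, 321, 321, 322, 322, 323]
t=8: [334, 334, 334, 334, 333, 333, 333, 333, 334, 334, 335, 334, 334, 334, 334]
t=9: [325, 325, 325, 325, 325, 326, 326, 325, 325, 324, 324, 324, 325, 325, 325]
t=10: [332, 332, 332, 332, 331, 331, 331, 331, 332, 332, 333, 332, 332, 332, 332]
t=11: [327, 327, 327, 327, 327, 327, 327, 327, 327, 326, 326, 326, 327, 327, 327]
t=12: [331, 331, 331, 331, 331, 331, 331, 331, 331, 331, 331, 331, 331, 331, 331]
t=13: [327, 327, 327, 327, 327, 327, 327, 327, 327, 327, 327, 327, 327, 327, 327]
t=14: [331, 331, 331, 331, 331, 331, 331, 331, 331, 331, 331, 331, 331, 331, 331]

Answer: [327, 327, 327, 327, 327, 327, 327, 327, 327, 327, 327, 327, 327, 327, 327]
Key observation: The state at step 12, [331, 331, 331, 331, 331, 331, 331, 331, 331, 331, 331, 331, 331, 331, 331], reappears at step 14: the system is in a cycle of period 2 from step 12 on.  Therefore the state at step 4101 equals the state at step 12 + ((4101 - 12) mod 2) = 13, which is [327, 327, 327, 327, 327, 327, 327, 327, 327, 327, 327, 327, 327, 327, 327].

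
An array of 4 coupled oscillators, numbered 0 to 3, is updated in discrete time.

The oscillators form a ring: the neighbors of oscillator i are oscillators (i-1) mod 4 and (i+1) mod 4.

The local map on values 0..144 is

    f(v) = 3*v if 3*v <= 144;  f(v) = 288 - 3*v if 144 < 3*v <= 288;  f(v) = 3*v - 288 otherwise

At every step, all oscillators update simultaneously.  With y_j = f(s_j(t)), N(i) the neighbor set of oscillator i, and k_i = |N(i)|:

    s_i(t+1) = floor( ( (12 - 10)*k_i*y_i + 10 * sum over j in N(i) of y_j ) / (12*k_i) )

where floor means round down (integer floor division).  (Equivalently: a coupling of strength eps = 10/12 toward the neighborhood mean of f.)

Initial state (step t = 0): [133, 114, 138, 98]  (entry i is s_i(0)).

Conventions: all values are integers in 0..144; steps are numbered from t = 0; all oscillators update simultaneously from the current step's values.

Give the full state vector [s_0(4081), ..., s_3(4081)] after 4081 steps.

Simulating step by step:
t=0: [133, 114, 138, 98]
t=1: [43, 107, 46, 99]
t=2: [39, 116, 40, 112]
t=3: [64, 108, 65, 106]
t=4: [43, 84, 43, 83]
t=5: [52, 113, 52, 114]
t=6: [65, 118, 65, 119]
t=7: [71, 88, 71, 89]
t=8: [31, 66, 31, 66]
t=9: [90, 92, 90, 92]
t=10: [13, 17, 13, 17]
t=11: [49, 41, 49, 41]
t=12: [126, 138, 126, 138]
t=13: [120, 96, 120, 96]
t=14: [12, 60, 12, 60]
t=15: [96, 48, 96, 48]
t=16: [120, 24, 120, 24]
t=17: [72, 72, 72, 72]
t=18: [72, 72, 72, 72]

Answer: [72, 72, 72, 72]
Key observation: The state at step 17, [72, 72, 72, 72], reappears at step 18: the system is in a cycle of period 1 from step 17 on.  Therefore the state at step 4081 equals the state at step 17 + ((4081 - 17) mod 1) = 17, which is [72, 72, 72, 72].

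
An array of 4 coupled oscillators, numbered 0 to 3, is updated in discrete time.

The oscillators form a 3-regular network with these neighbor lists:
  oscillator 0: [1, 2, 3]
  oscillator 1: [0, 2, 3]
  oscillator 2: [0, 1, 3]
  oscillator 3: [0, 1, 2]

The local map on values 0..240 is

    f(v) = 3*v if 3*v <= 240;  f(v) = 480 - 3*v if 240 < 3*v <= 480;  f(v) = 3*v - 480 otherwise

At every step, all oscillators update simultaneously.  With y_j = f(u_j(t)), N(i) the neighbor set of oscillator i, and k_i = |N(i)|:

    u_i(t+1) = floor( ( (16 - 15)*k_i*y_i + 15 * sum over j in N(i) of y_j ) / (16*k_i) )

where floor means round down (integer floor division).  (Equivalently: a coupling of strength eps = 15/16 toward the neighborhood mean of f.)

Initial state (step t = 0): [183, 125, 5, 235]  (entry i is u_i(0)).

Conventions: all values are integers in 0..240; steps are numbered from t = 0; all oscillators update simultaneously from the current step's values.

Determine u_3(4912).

Simulating step by step:
t=0: [183, 125, 5, 235]
t=1: [112, 103, 125, 73]
t=2: [163, 156, 173, 144]
t=3: [31, 30, 24, 21]
t=4: [76, 76, 81, 83]
t=5: [231, 231, 229, 231]
t=6: [211, 211, 212, 211]
t=7: [153, 153, 153, 153]
t=8: [21, 21, 21, 21]
t=9: [63, 63, 63, 63]
t=10: [189, 189, 189, 189]
t=11: [87, 87, 87, 87]
t=12: [219, 219, 219, 219]
t=13: [177, 177, 177, 177]
t=14: [51, 51, 51, 51]
t=15: [153, 153, 153, 153]

Answer: u_3(4912) = 21
Key observation: The state at step 7, [153, 153, 153, 153], reappears at step 15: the system is in a cycle of period 8 from step 7 on.  Therefore the state at step 4912 equals the state at step 7 + ((4912 - 7) mod 8) = 8, which is [21, 21, 21, 21].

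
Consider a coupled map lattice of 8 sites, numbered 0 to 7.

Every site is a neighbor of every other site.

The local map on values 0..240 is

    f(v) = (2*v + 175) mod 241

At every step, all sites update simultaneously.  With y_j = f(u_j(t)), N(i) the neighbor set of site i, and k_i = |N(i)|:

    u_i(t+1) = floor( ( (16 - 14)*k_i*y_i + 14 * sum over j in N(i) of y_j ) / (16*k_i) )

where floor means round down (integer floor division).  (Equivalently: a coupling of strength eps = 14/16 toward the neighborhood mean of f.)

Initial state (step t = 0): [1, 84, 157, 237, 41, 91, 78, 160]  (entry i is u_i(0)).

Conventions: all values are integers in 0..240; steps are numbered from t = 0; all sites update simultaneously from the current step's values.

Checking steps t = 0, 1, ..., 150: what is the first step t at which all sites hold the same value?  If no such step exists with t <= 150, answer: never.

Simulating step by step:
t=0: [1, 84, 157, 237, 41, 91, 78, 160]  (not all equal)
t=1: [86, 86, 86, 86, 86, 86, 86, 86]  (all equal)

Answer: 1
Key observation: Synchronization is absorbing here: once all sites are equal they stay equal, and step 1 is the first all-equal step.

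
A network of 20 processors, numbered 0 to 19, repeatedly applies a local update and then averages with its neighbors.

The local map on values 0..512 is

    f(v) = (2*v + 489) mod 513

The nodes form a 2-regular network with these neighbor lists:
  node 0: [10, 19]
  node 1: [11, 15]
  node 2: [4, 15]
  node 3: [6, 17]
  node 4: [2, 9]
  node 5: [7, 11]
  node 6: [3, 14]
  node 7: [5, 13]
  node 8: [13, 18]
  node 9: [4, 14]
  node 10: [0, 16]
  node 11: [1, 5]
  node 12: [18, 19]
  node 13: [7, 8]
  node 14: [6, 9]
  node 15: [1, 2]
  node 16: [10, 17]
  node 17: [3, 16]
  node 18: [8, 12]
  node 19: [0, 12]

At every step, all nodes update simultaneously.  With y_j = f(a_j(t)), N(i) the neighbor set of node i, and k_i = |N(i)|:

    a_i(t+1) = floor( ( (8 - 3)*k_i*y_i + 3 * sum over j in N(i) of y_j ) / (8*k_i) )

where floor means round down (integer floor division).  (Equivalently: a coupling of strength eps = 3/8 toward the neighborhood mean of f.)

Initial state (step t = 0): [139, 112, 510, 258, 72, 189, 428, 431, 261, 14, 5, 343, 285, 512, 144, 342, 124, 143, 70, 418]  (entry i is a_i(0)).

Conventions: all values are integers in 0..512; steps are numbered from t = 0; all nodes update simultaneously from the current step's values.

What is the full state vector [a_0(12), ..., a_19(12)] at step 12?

Answer: [193, 329, 276, 296, 235, 325, 309, 437, 306, 134, 186, 292, 150, 446, 180, 347, 65, 120, 182, 135]

Derivation:
t=0: [139, 112, 510, 258, 72, 189, 428, 431, 261, 14, 5, 343, 285, 512, 144, 342, 124, 143, 70, 418]
t=1: [308, 180, 351, 416, 166, 310, 341, 360, 424, 74, 401, 197, 98, 458, 225, 219, 282, 298, 172, 240]
t=2: [184, 357, 238, 222, 246, 155, 225, 201, 325, 215, 185, 309, 253, 329, 316, 352, 77, 97, 290, 332]
t=3: [303, 157, 401, 374, 453, 264, 362, 312, 101, 359, 305, 137, 333, 167, 215, 222, 178, 209, 138, 234]
t=4: [140, 306, 313, 240, 314, 378, 232, 207, 216, 258, 120, 305, 211, 243, 322, 366, 295, 348, 215, 314]
t=5: [217, 97, 109, 397, 165, 223, 380, 371, 417, 344, 192, 100, 341, 438, 241, 152, 103, 194, 404, 179]
t=6: [386, 191, 231, 270, 255, 335, 273, 270, 300, 237, 336, 221, 204, 306, 356, 243, 249, 309, 252, 312]
t=7: [188, 388, 451, 18, 470, 162, 39, 40, 143, 405, 217, 353, 346, 59, 195, 438, 336, 140, 383, 170]
t=8: [356, 244, 367, 65, 371, 229, 104, 108, 224, 314, 347, 206, 199, 118, 290, 325, 209, 187, 221, 292]
t=9: [147, 383, 182, 166, 182, 380, 142, 241, 383, 103, 204, 410, 320, 248, 78, 194, 341, 312, 410, 132]
t=10: [285, 264, 344, 257, 310, 278, 245, 416, 284, 202, 317, 261, 162, 423, 165, 334, 178, 139, 239, 219]
t=11: [116, 432, 134, 441, 151, 160, 440, 245, 162, 310, 129, 409, 350, 254, 349, 204, 273, 312, 345, 321]
t=12: [193, 329, 276, 296, 235, 325, 309, 437, 306, 134, 186, 292, 150, 446, 180, 347, 65, 120, 182, 135]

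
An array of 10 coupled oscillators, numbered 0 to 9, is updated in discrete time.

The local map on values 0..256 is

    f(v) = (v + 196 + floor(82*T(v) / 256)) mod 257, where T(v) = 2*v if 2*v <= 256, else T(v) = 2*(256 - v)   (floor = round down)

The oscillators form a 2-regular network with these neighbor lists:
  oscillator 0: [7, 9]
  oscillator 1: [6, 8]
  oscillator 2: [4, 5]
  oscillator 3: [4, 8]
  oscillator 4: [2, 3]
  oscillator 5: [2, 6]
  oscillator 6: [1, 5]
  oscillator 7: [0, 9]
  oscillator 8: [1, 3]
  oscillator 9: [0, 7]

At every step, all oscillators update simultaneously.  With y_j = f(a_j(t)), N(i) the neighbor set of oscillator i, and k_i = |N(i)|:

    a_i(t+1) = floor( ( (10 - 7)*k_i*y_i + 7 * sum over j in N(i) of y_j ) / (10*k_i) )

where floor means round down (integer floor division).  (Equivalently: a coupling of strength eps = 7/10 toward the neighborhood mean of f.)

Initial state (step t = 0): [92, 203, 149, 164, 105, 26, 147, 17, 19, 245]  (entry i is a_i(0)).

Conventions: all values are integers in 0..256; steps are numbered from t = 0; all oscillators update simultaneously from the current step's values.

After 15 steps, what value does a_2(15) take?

Simulating step by step:
t=0: [92, 203, 149, 164, 105, 26, 147, 17, 19, 245]
t=1: [171, 186, 168, 166, 144, 180, 191, 164, 185, 166]
t=2: [162, 169, 161, 161, 159, 167, 168, 162, 166, 162]
t=3: [161, 162, 161, 160, 160, 161, 163, 161, 161, 161]
t=4: [160, 160, 160, 160, 160, 160, 160, 160, 160, 160]
t=5: [160, 160, 160, 160, 160, 160, 160, 160, 160, 160]
t=6: [160, 160, 160, 160, 160, 160, 160, 160, 160, 160]
t=7: [160, 160, 160, 160, 160, 160, 160, 160, 160, 160]
t=8: [160, 160, 160, 160, 160, 160, 160, 160, 160, 160]
t=9: [160, 160, 160, 160, 160, 160, 160, 160, 160, 160]
t=10: [160, 160, 160, 160, 160, 160, 160, 160, 160, 160]
t=11: [160, 160, 160, 160, 160, 160, 160, 160, 160, 160]
t=12: [160, 160, 160, 160, 160, 160, 160, 160, 160, 160]
t=13: [160, 160, 160, 160, 160, 160, 160, 160, 160, 160]
t=14: [160, 160, 160, 160, 160, 160, 160, 160, 160, 160]
t=15: [160, 160, 160, 160, 160, 160, 160, 160, 160, 160]

Answer: a_2(15) = 160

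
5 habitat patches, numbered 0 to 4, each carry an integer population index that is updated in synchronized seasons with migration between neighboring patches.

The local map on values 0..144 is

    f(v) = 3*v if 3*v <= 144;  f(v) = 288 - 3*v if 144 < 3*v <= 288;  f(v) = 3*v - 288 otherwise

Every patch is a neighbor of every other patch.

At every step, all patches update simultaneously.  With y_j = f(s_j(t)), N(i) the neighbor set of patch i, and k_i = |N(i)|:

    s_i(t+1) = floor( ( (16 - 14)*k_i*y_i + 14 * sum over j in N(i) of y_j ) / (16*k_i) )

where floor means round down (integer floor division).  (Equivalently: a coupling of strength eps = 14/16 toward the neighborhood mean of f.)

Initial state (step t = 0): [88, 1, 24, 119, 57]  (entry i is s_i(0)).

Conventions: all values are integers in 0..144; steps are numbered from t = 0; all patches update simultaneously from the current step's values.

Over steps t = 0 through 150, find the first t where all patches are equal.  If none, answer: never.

Answer: 4
Key observation: Synchronization is absorbing here: once all patches are equal they stay equal, and step 4 is the first all-equal step.

Derivation:
t=0: [88, 1, 24, 119, 57]  (not all equal)
t=1: [60, 62, 55, 55, 51]  (not all equal)
t=2: [119, 119, 117, 117, 116]  (not all equal)
t=3: [64, 64, 64, 64, 65]  (not all equal)
t=4: [95, 95, 95, 95, 95]  (all equal)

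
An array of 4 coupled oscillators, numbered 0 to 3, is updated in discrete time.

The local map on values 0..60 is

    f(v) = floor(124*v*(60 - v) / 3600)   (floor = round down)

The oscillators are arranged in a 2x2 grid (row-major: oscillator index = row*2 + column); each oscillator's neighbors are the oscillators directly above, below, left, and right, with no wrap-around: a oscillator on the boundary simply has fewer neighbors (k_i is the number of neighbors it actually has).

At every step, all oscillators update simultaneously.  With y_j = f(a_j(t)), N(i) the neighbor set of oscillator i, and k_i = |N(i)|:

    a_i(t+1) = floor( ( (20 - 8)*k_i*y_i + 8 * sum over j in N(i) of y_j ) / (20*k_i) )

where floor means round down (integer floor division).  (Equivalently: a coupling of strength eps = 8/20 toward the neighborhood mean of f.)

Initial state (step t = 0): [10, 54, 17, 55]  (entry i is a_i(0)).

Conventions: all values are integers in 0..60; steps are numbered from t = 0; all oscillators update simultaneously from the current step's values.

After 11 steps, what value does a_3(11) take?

Answer: a_3(11) = 31

Derivation:
t=0: [10, 54, 17, 55]
t=1: [17, 11, 20, 12]
t=2: [24, 19, 25, 20]
t=3: [28, 26, 29, 27]
t=4: [30, 30, 30, 30]
t=5: [31, 31, 31, 31]
t=6: [30, 30, 30, 30]
t=7: [31, 31, 31, 31]
t=8: [30, 30, 30, 30]
t=9: [31, 31, 31, 31]
t=10: [30, 30, 30, 30]
t=11: [31, 31, 31, 31]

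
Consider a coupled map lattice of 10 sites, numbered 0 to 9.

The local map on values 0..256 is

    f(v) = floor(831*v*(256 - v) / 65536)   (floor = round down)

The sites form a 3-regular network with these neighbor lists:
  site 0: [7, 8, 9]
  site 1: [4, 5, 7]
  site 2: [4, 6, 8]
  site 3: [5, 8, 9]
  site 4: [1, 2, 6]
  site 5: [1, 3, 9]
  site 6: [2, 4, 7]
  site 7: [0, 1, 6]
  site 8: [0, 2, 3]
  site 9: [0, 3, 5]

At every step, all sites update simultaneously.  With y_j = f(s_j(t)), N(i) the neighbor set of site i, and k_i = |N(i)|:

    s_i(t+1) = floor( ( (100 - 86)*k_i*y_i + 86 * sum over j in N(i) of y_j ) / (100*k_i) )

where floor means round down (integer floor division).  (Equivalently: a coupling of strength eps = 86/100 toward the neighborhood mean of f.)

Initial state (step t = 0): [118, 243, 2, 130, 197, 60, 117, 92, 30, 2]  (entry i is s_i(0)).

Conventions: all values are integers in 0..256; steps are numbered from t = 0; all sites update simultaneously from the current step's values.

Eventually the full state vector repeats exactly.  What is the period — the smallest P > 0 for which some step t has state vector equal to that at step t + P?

Simulating step by step:
t=0: [118, 243, 2, 130, 197, 60, 117, 92, 30, 2]
t=1: [109, 145, 126, 97, 92, 93, 127, 156, 132, 161]
t=2: [199, 194, 202, 197, 203, 196, 199, 203, 202, 196]
t=3: [141, 141, 138, 145, 143, 149, 137, 144, 142, 146]
t=4: [204, 203, 205, 203, 205, 203, 204, 205, 205, 203]
t=5: [133, 133, 132, 134, 133, 136, 132, 134, 133, 135]
t=6: [207, 206, 207, 206, 207, 206, 207, 207, 207, 206]
t=7: [128, 128, 128, 129, 128, 130, 128, 128, 128, 129]
t=8: [207, 207, 207, 207, 207, 207, 207, 207, 207, 207]
t=9: [128, 128, 128, 128, 128, 128, 128, 128, 128, 128]
t=10: [207, 207, 207, 207, 207, 207, 207, 207, 207, 207]

Answer: 2
Key observation: The state at step 8, [207, 207, 207, 207, 207, 207, 207, 207, 207, 207], reappears at step 10 — and no state repeats earlier — so the cycle the system enters has period 2.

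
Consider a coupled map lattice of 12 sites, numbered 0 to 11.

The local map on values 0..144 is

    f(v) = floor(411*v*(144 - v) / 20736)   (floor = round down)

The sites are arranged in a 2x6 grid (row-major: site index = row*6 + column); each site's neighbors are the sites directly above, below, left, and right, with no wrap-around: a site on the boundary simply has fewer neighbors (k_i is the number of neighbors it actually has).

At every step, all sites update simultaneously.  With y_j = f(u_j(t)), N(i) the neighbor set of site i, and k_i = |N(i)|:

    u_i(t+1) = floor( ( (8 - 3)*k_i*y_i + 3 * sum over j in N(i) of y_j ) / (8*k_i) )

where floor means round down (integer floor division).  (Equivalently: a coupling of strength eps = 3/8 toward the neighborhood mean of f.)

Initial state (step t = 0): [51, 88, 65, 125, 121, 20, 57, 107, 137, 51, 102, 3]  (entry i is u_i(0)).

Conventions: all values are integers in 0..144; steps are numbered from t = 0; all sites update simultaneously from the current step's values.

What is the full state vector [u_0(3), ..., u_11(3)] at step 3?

Simulating step by step:
t=0: [51, 88, 65, 125, 121, 20, 57, 107, 137, 51, 102, 3]
t=1: [95, 94, 83, 60, 56, 42, 93, 75, 46, 77, 72, 29]
t=2: [92, 94, 97, 99, 96, 83, 95, 98, 93, 100, 96, 76]
t=3: [93, 92, 90, 88, 91, 98, 91, 90, 92, 88, 91, 99]

Answer: [93, 92, 90, 88, 91, 98, 91, 90, 92, 88, 91, 99]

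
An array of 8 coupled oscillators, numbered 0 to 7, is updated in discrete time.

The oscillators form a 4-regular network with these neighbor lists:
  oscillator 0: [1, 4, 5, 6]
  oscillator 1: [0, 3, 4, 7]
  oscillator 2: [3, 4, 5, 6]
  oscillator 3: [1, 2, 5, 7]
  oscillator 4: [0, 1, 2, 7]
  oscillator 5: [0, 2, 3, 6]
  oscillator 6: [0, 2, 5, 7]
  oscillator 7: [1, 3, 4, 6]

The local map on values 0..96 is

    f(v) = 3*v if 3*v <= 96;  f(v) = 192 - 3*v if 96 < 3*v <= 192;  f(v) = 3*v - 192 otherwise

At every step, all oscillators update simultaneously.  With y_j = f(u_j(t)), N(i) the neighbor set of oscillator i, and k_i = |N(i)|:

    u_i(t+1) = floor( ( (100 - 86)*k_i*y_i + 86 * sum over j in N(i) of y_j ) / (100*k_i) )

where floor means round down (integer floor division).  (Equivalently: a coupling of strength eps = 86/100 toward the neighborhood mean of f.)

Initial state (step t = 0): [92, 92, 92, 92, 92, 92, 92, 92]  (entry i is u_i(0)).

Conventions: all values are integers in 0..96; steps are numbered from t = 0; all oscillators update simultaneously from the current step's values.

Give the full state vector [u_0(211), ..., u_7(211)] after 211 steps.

Simulating step by step:
t=0: [92, 92, 92, 92, 92, 92, 92, 92]
t=1: [84, 84, 84, 84, 84, 84, 84, 84]
t=2: [60, 60, 60, 60, 60, 60, 60, 60]
t=3: [12, 12, 12, 12, 12, 12, 12, 12]
t=4: [36, 36, 36, 36, 36, 36, 36, 36]
t=5: [84, 84, 84, 84, 84, 84, 84, 84]

Answer: [12, 12, 12, 12, 12, 12, 12, 12]
Key observation: The state at step 1, [84, 84, 84, 84, 84, 84, 84, 84], reappears at step 5: the system is in a cycle of period 4 from step 1 on.  Therefore the state at step 211 equals the state at step 1 + ((211 - 1) mod 4) = 3, which is [12, 12, 12, 12, 12, 12, 12, 12].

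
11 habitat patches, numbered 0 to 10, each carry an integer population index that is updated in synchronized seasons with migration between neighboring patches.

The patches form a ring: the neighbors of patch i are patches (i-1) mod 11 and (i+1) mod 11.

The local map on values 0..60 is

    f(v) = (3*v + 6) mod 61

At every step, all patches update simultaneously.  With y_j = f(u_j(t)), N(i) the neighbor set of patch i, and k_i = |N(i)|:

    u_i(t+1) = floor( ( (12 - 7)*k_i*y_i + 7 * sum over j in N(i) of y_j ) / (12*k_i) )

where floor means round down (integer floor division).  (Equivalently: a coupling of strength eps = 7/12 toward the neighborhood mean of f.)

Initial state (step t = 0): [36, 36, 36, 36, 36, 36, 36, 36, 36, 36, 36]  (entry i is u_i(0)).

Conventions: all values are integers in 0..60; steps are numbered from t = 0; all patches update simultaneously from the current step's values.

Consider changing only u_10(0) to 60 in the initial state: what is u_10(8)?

Answer: u_10(8) = 28
Key observation: This trace re-runs the system from the modified initial state.

Derivation:
t=0: [36, 36, 36, 36, 36, 36, 36, 36, 36, 36, 60]
t=1: [38, 53, 53, 53, 53, 53, 53, 53, 53, 38, 32]
t=2: [49, 47, 43, 43, 43, 43, 43, 43, 47, 49, 51]
t=3: [31, 23, 16, 13, 13, 13, 13, 16, 23, 31, 33]
t=4: [32, 32, 39, 47, 45, 45, 47, 39, 32, 32, 40]
t=5: [30, 29, 19, 16, 20, 20, 16, 19, 29, 30, 25]
t=6: [29, 24, 25, 24, 19, 19, 24, 25, 24, 29, 28]
t=7: [26, 22, 18, 13, 6, 6, 13, 18, 22, 26, 30]
t=8: [23, 28, 41, 43, 30, 30, 43, 41, 28, 23, 28]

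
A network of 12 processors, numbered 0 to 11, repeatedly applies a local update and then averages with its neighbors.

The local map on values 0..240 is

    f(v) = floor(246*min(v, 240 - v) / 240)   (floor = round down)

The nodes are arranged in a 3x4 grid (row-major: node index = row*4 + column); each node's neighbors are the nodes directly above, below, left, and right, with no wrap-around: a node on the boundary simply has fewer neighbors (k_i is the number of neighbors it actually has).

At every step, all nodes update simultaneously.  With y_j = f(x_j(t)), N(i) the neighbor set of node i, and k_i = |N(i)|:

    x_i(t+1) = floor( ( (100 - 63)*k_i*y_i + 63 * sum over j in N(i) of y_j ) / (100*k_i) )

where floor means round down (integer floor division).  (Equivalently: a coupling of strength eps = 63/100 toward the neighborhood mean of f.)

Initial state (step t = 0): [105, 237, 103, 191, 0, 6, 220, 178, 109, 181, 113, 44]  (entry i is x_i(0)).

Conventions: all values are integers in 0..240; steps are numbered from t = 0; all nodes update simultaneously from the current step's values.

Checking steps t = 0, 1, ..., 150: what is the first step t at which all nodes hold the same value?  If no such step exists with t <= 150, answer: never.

Simulating step by step:
t=0: [105, 237, 103, 191, 0, 6, 220, 178, 109, 181, 113, 44]  (not all equal)
t=1: [40, 46, 54, 71, 47, 15, 52, 47, 59, 70, 68, 72]  (not all equal)
t=2: [45, 40, 56, 59, 42, 40, 49, 59, 59, 56, 66, 63]  (not all equal)
t=3: [43, 45, 52, 59, 46, 45, 53, 58, 53, 56, 60, 63]  (not all equal)
t=4: [45, 47, 53, 57, 47, 49, 54, 59, 52, 54, 59, 61]  (not all equal)
t=5: [47, 49, 53, 57, 49, 50, 55, 58, 52, 54, 58, 60]  (not all equal)
t=6: [49, 50, 54, 57, 50, 52, 55, 58, 52, 54, 57, 59]  (not all equal)
t=7: [50, 52, 55, 57, 51, 53, 56, 58, 53, 54, 57, 59]  (not all equal)
t=8: [51, 53, 56, 57, 52, 54, 56, 58, 53, 55, 57, 59]  (not all equal)
t=9: [52, 54, 56, 58, 53, 55, 57, 58, 54, 55, 57, 59]  (not all equal)
t=10: [53, 55, 57, 58, 54, 55, 57, 59, 55, 56, 58, 59]  (not all equal)
t=11: [54, 56, 57, 59, 55, 56, 58, 59, 56, 57, 58, 59]  (not all equal)
t=12: [55, 56, 58, 59, 56, 57, 58, 59, 57, 57, 59, 59]  (not all equal)
t=13: [56, 57, 58, 59, 57, 57, 59, 59, 57, 58, 59, 60]  (not all equal)
t=14: [57, 58, 59, 59, 57, 58, 59, 60, 58, 58, 60, 60]  (not all equal)
t=15: [58, 59, 59, 60, 58, 59, 60, 60, 58, 59, 60, 61]  (not all equal)
t=16: [59, 59, 60, 60, 59, 60, 60, 61, 59, 60, 61, 61]  (not all equal)
t=17: [60, 60, 60, 61, 60, 60, 61, 61, 60, 61, 61, 62]  (not all equal)
t=18: [61, 61, 61, 61, 61, 61, 61, 62, 61, 61, 62, 62]  (not all equal)
t=19: [62, 62, 62, 62, 62, 62, 62, 62, 62, 62, 62, 63]  (not all equal)
t=20: [63, 63, 63, 63, 63, 63, 63, 63, 63, 63, 63, 63]  (all equal)

Answer: 20
Key observation: Synchronization is absorbing here: once all nodes are equal they stay equal, and step 20 is the first all-equal step.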